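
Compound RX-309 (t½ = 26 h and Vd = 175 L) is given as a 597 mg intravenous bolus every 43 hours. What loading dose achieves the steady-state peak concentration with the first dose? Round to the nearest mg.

875 mg

f = (1/2)^(43/26) ≈ 0.317792; accumulation ratio R = 1/(1−f) ≈ 1.46583.
Loading dose to hit Cmax,ss on first dose: D_load = D_maint·R ≈ 597 × 1.46583 ≈ 875.10 mg.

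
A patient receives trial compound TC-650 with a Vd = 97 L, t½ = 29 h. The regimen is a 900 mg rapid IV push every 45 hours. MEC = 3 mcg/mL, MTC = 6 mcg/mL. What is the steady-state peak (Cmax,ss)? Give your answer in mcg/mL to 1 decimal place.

14.1 mcg/mL

Over one 45-h interval, 45/29 ≈ 1.5517 half-lives elapse, leaving f ≈ 0.3411 of each dose.
Accumulation ratio R = 1/(1 − f) ≈ 1/0.6589 ≈ 1.5177.
Each bolus raises the concentration by D/Vd = 900/97 ≈ 9.278 mcg/mL.
Cmax,ss = C₀/(1 − f) ≈ 9.278/0.6589 ≈ 14.081 mcg/mL.
Peak 14.1 mcg/mL vs MTC 6 mcg/mL: exceeds toxic threshold.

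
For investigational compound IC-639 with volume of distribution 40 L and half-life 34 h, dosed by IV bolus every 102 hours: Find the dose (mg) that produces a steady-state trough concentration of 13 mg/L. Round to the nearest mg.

3640 mg

τ/t½ = 102/34 ≈ 3, so f = (1/2)^(102/34) ≈ 0.125000.
Cmin,ss = (D/Vd)·f/(1−f), so D = Cmin,ss·Vd·(1−f)/f.
D = 13 × 40 × (1−f)/f ≈ 13 × 40 × 7.00000 ≈ 3640.00 mg.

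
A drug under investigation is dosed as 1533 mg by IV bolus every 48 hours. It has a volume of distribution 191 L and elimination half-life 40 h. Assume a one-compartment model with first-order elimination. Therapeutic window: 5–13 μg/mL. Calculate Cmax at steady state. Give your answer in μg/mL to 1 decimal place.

14.2 μg/mL

k = ln2/t½ = ln2/40 ≈ 0.017329 h⁻¹; fraction remaining f = e^(−kτ) = e^(−0.017329×48) ≈ 0.4353.
At steady state, accumulation factor R = 1/(1 − e^(−kτ)) ≈ 1.7709.
Single-dose peak C₀ = D/Vd = 1533/191 ≈ 8.026 μg/mL.
Steady-state peak Cmax,ss = C₀·R ≈ 8.026 × 1.7709 ≈ 14.213 μg/mL.
Peak 14.2 μg/mL vs MTC 13 μg/mL: exceeds toxic threshold.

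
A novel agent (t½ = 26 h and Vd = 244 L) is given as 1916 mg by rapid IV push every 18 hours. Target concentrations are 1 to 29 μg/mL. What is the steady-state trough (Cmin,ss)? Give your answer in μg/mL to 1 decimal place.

12.8 μg/mL

τ/t½ = 18/26 ≈ 0.69231, so fraction remaining f = (1/2)^(18/26) ≈ 0.6189.
Accumulation ratio R = 1/(1 − f) ≈ 1/0.3811 ≈ 2.6240.
Each bolus raises the concentration by D/Vd = 1916/244 ≈ 7.852 μg/mL.
Cmax,ss = C₀/(1 − f) ≈ 7.852/0.3811 ≈ 20.604 μg/mL.
Steady-state trough Cmin,ss = Cmax,ss·f ≈ 20.604 × 0.6189 ≈ 12.752 μg/mL.
Trough 12.8 μg/mL vs MEC 1 μg/mL: adequate.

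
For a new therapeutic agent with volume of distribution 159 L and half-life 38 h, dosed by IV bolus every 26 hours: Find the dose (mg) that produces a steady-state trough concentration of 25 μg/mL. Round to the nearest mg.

2412 mg

τ/t½ = 26/38 ≈ 0.68421, so f = (1/2)^(26/38) ≈ 0.622346.
Cmin,ss = (D/Vd)·f/(1−f), so D = Cmin,ss·Vd·(1−f)/f.
D = 25 × 159 × (1−f)/f ≈ 25 × 159 × 0.60682 ≈ 2412.11 mg.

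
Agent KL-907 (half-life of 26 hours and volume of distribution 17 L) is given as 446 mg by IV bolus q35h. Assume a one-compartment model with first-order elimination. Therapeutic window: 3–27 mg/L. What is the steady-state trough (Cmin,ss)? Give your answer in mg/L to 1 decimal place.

k = ln2/t½ = ln2/26 ≈ 0.026660 h⁻¹; fraction remaining f = e^(−kτ) = e^(−0.026660×35) ≈ 0.3933.
Each bolus raises the concentration by D/Vd = 446/17 ≈ 26.235 mg/L.
Steady-state trough Cmin,ss = C₀·f/(1−f) ≈ 26.235 × 0.3933/0.6067 ≈ 17.007 mg/L.
Trough 17.0 mg/L vs MEC 3 mg/L: adequate.

17.0 mg/L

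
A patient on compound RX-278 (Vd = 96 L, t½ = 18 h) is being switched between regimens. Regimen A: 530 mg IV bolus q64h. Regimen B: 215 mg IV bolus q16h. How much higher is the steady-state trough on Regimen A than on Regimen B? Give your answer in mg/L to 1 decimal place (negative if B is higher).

-2.1 mg/L

Regimen A: f = (1/2)^(64/18) ≈ 0.0850; Cmin,ss = (530/96)·f/(1−f) ≈ 0.513 mg/L.
Regimen B: f = (1/2)^(16/18) ≈ 0.5400; Cmin,ss = (215/96)·f/(1−f) ≈ 2.629 mg/L.
Difference ≈ 0.513 − 2.629 ≈ -2.116 mg/L.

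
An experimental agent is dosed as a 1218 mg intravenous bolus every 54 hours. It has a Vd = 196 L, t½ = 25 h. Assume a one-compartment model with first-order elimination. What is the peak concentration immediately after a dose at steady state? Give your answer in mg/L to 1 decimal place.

8.0 mg/L

τ/t½ = 54/25 ≈ 2.16, so fraction remaining f = (1/2)^(54/25) ≈ 0.2238.
At steady state, accumulation factor R = 1/(1 − e^(−kτ)) ≈ 1.2883.
Single-dose peak C₀ = D/Vd = 1218/196 ≈ 6.214 mg/L.
Steady-state peak Cmax,ss = C₀·R ≈ 6.214 × 1.2883 ≈ 8.005 mg/L.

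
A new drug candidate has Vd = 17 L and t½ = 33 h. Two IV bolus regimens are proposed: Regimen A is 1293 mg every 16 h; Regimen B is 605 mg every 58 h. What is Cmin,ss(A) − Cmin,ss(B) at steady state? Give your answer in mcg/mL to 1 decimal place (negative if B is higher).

175.5 mcg/mL

Regimen A: f = (1/2)^(16/33) ≈ 0.7146; Cmin,ss = (1293/17)·f/(1−f) ≈ 190.440 mcg/mL.
Regimen B: f = (1/2)^(58/33) ≈ 0.2957; Cmin,ss = (605/17)·f/(1−f) ≈ 14.942 mcg/mL.
Difference ≈ 190.440 − 14.942 ≈ 175.498 mcg/mL.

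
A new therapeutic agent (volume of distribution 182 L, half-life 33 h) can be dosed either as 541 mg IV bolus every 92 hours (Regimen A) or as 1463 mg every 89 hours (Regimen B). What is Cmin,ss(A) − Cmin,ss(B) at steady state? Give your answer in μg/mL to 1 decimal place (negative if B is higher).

Regimen A: f = (1/2)^(92/33) ≈ 0.1448; Cmin,ss = (541/182)·f/(1−f) ≈ 0.503 μg/mL.
Regimen B: f = (1/2)^(89/33) ≈ 0.1542; Cmin,ss = (1463/182)·f/(1−f) ≈ 1.466 μg/mL.
Difference ≈ 0.503 − 1.466 ≈ -0.963 μg/mL.

-1.0 μg/mL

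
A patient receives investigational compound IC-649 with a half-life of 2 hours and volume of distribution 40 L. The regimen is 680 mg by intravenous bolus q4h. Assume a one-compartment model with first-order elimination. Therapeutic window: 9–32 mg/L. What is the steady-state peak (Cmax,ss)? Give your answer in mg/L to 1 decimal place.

τ = 4 h = 2 half-lives, so f = (1/2)^2 = 0.25.
At steady state, R = 1/(1 − 0.25) = 4/3.
Single-dose peak C₀ = D/Vd = 680/40 = 17 mg/L.
Steady-state peak Cmax,ss = C₀·R = 17 × 4/3 ≈ 22.667 mg/L.
Peak 22.7 mg/L vs MTC 32 mg/L: below toxic threshold.

22.7 mg/L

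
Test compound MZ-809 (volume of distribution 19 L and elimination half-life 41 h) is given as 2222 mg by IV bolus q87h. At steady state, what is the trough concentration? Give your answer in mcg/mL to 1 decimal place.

k = ln2/t½ = ln2/41 ≈ 0.016906 h⁻¹; fraction remaining f = e^(−kτ) = e^(−0.016906×87) ≈ 0.2297.
Single-dose peak C₀ = D/Vd = 2222/19 ≈ 116.947 mcg/mL.
Steady-state trough Cmin,ss = C₀·f/(1−f) ≈ 116.947 × 0.2297/0.7703 ≈ 34.873 mcg/mL.

34.9 mcg/mL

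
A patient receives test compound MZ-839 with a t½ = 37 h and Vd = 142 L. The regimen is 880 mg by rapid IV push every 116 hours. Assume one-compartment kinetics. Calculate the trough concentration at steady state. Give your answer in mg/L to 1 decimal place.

Over one 116-h interval, 116/37 ≈ 3.1351 half-lives elapse, leaving f ≈ 0.1138 of each dose.
Accumulation ratio R = 1/(1 − f) ≈ 1/0.8862 ≈ 1.1284.
Single-dose peak C₀ = D/Vd = 880/142 ≈ 6.197 mg/L.
Cmax,ss = C₀/(1 − f) ≈ 6.197/0.8862 ≈ 6.993 mg/L.
Steady-state trough Cmin,ss = Cmax,ss·f ≈ 6.993 × 0.1138 ≈ 0.796 mg/L.

0.8 mg/L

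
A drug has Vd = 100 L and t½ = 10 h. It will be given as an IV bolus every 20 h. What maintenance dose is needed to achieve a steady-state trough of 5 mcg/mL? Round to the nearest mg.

τ/t½ = 20/10 ≈ 2, so f = (1/2)^(20/10) ≈ 0.250000.
Cmin,ss = (D/Vd)·f/(1−f), so D = Cmin,ss·Vd·(1−f)/f.
D = 5 × 100 × (1−f)/f ≈ 5 × 100 × 3.00000 ≈ 1500.00 mg.

1500 mg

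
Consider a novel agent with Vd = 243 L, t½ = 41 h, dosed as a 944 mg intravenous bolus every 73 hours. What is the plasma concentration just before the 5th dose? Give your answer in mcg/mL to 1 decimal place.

1.6 mcg/mL

f = (1/2)^(τ/t½) = (1/2)^(73/41) ≈ 0.2911.
C₀ = D/Vd = 944/243 ≈ 3.885 mcg/mL.
Before the 5th dose, 4 doses have been given. Superposition: Cmin = C₀·(f + f² + … + f^4).
≈ 3.885 × (0.2911 + 0.0847 + 0.0247 + 0.0072) ≈ 3.885 × 0.4077 ≈ 1.584 mcg/mL.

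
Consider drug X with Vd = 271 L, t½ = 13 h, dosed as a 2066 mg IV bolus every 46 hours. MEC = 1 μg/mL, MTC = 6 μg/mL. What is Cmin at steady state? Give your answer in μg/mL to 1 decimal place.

0.7 μg/mL

k = ln2/t½ = ln2/13 ≈ 0.053319 h⁻¹; fraction remaining f = e^(−kτ) = e^(−0.053319×46) ≈ 0.0861.
Each bolus raises the concentration by D/Vd = 2066/271 ≈ 7.624 μg/mL.
Steady-state trough Cmin,ss = C₀·f/(1−f) ≈ 7.624 × 0.0861/0.9139 ≈ 0.718 μg/mL.
Trough 0.7 μg/mL vs MEC 1 μg/mL: subtherapeutic.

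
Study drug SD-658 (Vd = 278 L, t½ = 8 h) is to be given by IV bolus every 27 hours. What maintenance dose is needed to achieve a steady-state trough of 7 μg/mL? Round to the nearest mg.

18243 mg

τ/t½ = 27/8 ≈ 3.375, so f = (1/2)^(27/8) ≈ 0.096388.
Cmin,ss = (D/Vd)·f/(1−f), so D = Cmin,ss·Vd·(1−f)/f.
D = 7 × 278 × (1−f)/f ≈ 7 × 278 × 9.37474 ≈ 18243.24 mg.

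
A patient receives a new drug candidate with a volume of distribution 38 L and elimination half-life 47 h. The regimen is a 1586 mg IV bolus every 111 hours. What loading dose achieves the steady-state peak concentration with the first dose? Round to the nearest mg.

1969 mg

f = (1/2)^(111/47) ≈ 0.194561; accumulation ratio R = 1/(1−f) ≈ 1.24156.
Loading dose to hit Cmax,ss on first dose: D_load = D_maint·R ≈ 1586 × 1.24156 ≈ 1969.11 mg.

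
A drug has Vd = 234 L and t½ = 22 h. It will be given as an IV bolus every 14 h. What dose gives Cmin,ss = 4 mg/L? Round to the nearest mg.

τ/t½ = 14/22 ≈ 0.63636, so f = (1/2)^(14/22) ≈ 0.643332.
Cmin,ss = (D/Vd)·f/(1−f), so D = Cmin,ss·Vd·(1−f)/f.
D = 4 × 234 × (1−f)/f ≈ 4 × 234 × 0.55441 ≈ 518.93 mg.

519 mg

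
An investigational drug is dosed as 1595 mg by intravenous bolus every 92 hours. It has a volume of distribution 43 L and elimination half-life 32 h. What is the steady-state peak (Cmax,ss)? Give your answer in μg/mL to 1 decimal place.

42.9 μg/mL

τ/t½ = 92/32 ≈ 2.875, so fraction remaining f = (1/2)^(92/32) ≈ 0.1363.
At steady state, accumulation factor R = 1/(1 − e^(−kτ)) ≈ 1.1578.
Each bolus raises the concentration by D/Vd = 1595/43 ≈ 37.093 μg/mL.
Cmax,ss = C₀/(1 − f) ≈ 37.093/0.8637 ≈ 42.947 μg/mL.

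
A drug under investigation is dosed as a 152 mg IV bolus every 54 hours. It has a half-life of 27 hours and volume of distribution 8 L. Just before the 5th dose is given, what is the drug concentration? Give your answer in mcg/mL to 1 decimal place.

f = (1/2)^(τ/t½) = (1/2)^(54/27) ≈ 0.2500.
C₀ = D/Vd = 152/8 ≈ 19.000 mcg/mL.
Before the 5th dose, 4 doses have been given. Superposition: Cmin = C₀·(f + f² + … + f^4).
≈ 19.000 × (0.2500 + 0.0625 + 0.0156 + 0.0039) ≈ 19.000 × 0.3320 ≈ 6.308 mcg/mL.

6.3 mcg/mL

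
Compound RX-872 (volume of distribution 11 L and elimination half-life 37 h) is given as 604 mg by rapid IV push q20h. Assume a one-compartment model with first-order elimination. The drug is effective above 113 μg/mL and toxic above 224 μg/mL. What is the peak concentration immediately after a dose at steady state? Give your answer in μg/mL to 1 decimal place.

k = ln2/t½ = ln2/37 ≈ 0.018734 h⁻¹; fraction remaining f = e^(−kτ) = e^(−0.018734×20) ≈ 0.6875.
At steady state, accumulation factor R = 1/(1 − e^(−kτ)) ≈ 3.2000.
Single-dose peak C₀ = D/Vd = 604/11 ≈ 54.909 μg/mL.
Cmax,ss = C₀/(1 − f) ≈ 54.909/0.3125 ≈ 175.709 μg/mL.
Peak 175.7 μg/mL vs MTC 224 μg/mL: below toxic threshold.

175.7 μg/mL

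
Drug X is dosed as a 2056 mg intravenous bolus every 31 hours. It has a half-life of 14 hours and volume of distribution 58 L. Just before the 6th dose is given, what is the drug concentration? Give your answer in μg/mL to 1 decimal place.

f = (1/2)^(τ/t½) = (1/2)^(31/14) ≈ 0.2155.
C₀ = D/Vd = 2056/58 ≈ 35.448 μg/mL.
Before the 6th dose, 5 doses have been given. Superposition: Cmin = C₀·(f + f² + … + f^5).
≈ 35.448 × (0.2155 + 0.0464 + 0.0100 + 0.0022 + 0.0005) ≈ 35.448 × 0.2746 ≈ 9.734 μg/mL.

9.7 μg/mL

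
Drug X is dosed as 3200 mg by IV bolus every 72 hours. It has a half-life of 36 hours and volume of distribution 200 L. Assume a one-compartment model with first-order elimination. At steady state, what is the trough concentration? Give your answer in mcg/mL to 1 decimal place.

τ = 72 h = 2 half-lives, so f = (1/2)^2 = 0.25.
At steady state, R = 1/(1 − 0.25) = 4/3.
Single-dose peak C₀ = D/Vd = 3200/200 = 16 mcg/mL.
Steady-state peak Cmax,ss = C₀·R = 16 × 4/3 ≈ 21.333 mcg/mL.
Steady-state trough Cmin,ss = Cmax,ss·f ≈ 21.333 × 0.25 ≈ 5.333 mcg/mL.

5.3 mcg/mL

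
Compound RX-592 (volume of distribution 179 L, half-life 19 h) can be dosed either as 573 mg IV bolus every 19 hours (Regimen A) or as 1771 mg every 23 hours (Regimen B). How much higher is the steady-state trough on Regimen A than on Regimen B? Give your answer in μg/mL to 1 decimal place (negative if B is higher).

Regimen A: f = (1/2)^(19/19) ≈ 0.5000; Cmin,ss = (573/179)·f/(1−f) ≈ 3.201 μg/mL.
Regimen B: f = (1/2)^(23/19) ≈ 0.4321; Cmin,ss = (1771/179)·f/(1−f) ≈ 7.528 μg/mL.
Difference ≈ 3.201 − 7.528 ≈ -4.327 μg/mL.

-4.3 μg/mL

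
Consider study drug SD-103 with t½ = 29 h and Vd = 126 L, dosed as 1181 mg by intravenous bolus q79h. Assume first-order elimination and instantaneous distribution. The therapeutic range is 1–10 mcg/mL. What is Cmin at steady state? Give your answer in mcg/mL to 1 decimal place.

τ/t½ = 79/29 ≈ 2.7241, so fraction remaining f = (1/2)^(79/29) ≈ 0.1513.
Each bolus raises the concentration by D/Vd = 1181/126 ≈ 9.373 mcg/mL.
Steady-state trough Cmin,ss = C₀·f/(1−f) ≈ 9.373 × 0.1513/0.8487 ≈ 1.671 mcg/mL.
Trough 1.7 mcg/mL vs MEC 1 mcg/mL: adequate.

1.7 mcg/mL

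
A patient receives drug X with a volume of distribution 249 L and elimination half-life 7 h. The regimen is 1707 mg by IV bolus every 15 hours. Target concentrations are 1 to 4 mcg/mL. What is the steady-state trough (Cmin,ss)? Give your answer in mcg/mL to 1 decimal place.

τ/t½ = 15/7 ≈ 2.1429, so fraction remaining f = (1/2)^(15/7) ≈ 0.2264.
Single-dose peak C₀ = D/Vd = 1707/249 ≈ 6.855 mcg/mL.
Steady-state trough Cmin,ss = C₀·f/(1−f) ≈ 6.855 × 0.2264/0.7736 ≈ 2.006 mcg/mL.
Trough 2.0 mcg/mL vs MEC 1 mcg/mL: adequate.

2.0 mcg/mL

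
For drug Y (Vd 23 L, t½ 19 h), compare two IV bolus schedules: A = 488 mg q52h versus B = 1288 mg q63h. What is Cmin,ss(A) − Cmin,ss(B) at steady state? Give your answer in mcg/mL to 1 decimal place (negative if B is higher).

-2.5 mcg/mL

Regimen A: f = (1/2)^(52/19) ≈ 0.1500; Cmin,ss = (488/23)·f/(1−f) ≈ 3.744 mcg/mL.
Regimen B: f = (1/2)^(63/19) ≈ 0.1004; Cmin,ss = (1288/23)·f/(1−f) ≈ 6.250 mcg/mL.
Difference ≈ 3.744 − 6.250 ≈ -2.506 mcg/mL.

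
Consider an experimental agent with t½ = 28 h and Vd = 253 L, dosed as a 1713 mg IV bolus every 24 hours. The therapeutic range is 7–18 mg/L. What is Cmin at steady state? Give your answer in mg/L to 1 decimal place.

8.3 mg/L

Over one 24-h interval, 24/28 ≈ 0.85714 half-lives elapse, leaving f ≈ 0.5520 of each dose.
Each bolus raises the concentration by D/Vd = 1713/253 ≈ 6.771 mg/L.
Steady-state trough Cmin,ss = C₀·f/(1−f) ≈ 6.771 × 0.5520/0.4480 ≈ 8.343 mg/L.
Trough 8.3 mg/L vs MEC 7 mg/L: adequate.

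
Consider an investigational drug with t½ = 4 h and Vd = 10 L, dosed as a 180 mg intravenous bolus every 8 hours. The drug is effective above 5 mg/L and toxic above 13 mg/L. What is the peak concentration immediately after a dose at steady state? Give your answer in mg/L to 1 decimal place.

24.0 mg/L

The dosing interval is 2 half-lives, so f = 2^(−2) = 0.25.
At steady state, R = 1/(1 − 0.25) = 4/3.
Single-dose peak C₀ = D/Vd = 180/10 = 18 mg/L.
Steady-state peak Cmax,ss = C₀·R = 18 × 4/3 ≈ 24.000 mg/L.
Peak 24.0 mg/L vs MTC 13 mg/L: exceeds toxic threshold.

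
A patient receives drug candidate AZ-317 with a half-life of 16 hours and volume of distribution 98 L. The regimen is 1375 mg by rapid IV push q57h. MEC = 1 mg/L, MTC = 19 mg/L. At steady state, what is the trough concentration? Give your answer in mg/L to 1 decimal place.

1.3 mg/L

τ/t½ = 57/16 ≈ 3.5625, so fraction remaining f = (1/2)^(57/16) ≈ 0.0846.
Single-dose peak C₀ = D/Vd = 1375/98 ≈ 14.031 mg/L.
Steady-state trough Cmin,ss = C₀·f/(1−f) ≈ 14.031 × 0.0846/0.9154 ≈ 1.297 mg/L.
Trough 1.3 mg/L vs MEC 1 mg/L: adequate.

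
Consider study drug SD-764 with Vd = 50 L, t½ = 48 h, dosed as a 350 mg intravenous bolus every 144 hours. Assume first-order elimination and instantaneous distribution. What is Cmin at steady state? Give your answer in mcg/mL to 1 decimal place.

τ = 144 h = 3 half-lives, so f = (1/2)^3 = 0.125.
Accumulation ratio R = 1/(1 − f) = 1/0.875 = 8/7.
Single-dose peak C₀ = D/Vd = 350/50 = 7 mcg/mL.
Steady-state peak Cmax,ss = C₀·R = 7 × 8/7 ≈ 8.000 mcg/mL.
Steady-state trough Cmin,ss = Cmax,ss·f ≈ 8.000 × 0.125 ≈ 1.000 mcg/mL.

1.0 mcg/mL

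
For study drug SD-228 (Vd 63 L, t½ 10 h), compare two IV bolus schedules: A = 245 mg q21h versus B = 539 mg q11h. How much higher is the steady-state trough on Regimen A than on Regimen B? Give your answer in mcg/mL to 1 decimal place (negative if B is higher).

-6.3 mcg/mL

Regimen A: f = (1/2)^(21/10) ≈ 0.2333; Cmin,ss = (245/63)·f/(1−f) ≈ 1.183 mcg/mL.
Regimen B: f = (1/2)^(11/10) ≈ 0.4665; Cmin,ss = (539/63)·f/(1−f) ≈ 7.481 mcg/mL.
Difference ≈ 1.183 − 7.481 ≈ -6.298 mcg/mL.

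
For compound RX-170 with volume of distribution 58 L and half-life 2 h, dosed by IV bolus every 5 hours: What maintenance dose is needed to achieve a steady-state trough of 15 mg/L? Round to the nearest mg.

τ/t½ = 5/2 ≈ 2.5, so f = (1/2)^(5/2) ≈ 0.176777.
Cmin,ss = (D/Vd)·f/(1−f), so D = Cmin,ss·Vd·(1−f)/f.
D = 15 × 58 × (1−f)/f ≈ 15 × 58 × 4.65684 ≈ 4051.45 mg.

4051 mg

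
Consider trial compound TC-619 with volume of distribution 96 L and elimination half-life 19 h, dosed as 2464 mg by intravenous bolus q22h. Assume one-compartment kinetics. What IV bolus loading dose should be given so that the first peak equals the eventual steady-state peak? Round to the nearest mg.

4465 mg

f = (1/2)^(22/19) ≈ 0.448166; accumulation ratio R = 1/(1−f) ≈ 1.81214.
Loading dose to hit Cmax,ss on first dose: D_load = D_maint·R ≈ 2464 × 1.81214 ≈ 4465.11 mg.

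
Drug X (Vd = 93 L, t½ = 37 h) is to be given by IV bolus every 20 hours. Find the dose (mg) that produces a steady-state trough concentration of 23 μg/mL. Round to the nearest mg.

972 mg

τ/t½ = 20/37 ≈ 0.54054, so f = (1/2)^(20/37) ≈ 0.687513.
Cmin,ss = (D/Vd)·f/(1−f), so D = Cmin,ss·Vd·(1−f)/f.
D = 23 × 93 × (1−f)/f ≈ 23 × 93 × 0.45452 ≈ 972.22 mg.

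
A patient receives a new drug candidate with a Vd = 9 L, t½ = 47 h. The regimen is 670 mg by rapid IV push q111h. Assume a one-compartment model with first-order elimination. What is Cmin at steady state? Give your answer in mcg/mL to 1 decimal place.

k = ln2/t½ = ln2/47 ≈ 0.014748 h⁻¹; fraction remaining f = e^(−kτ) = e^(−0.014748×111) ≈ 0.1946.
Single-dose peak C₀ = D/Vd = 670/9 ≈ 74.444 mcg/mL.
Steady-state trough Cmin,ss = C₀·f/(1−f) ≈ 74.444 × 0.1946/0.8054 ≈ 17.987 mcg/mL.

18.0 mcg/mL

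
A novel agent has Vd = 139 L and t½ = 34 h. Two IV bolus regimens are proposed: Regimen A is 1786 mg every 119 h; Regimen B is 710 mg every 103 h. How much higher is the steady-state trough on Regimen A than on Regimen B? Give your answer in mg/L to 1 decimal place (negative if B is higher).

Regimen A: f = (1/2)^(119/34) ≈ 0.0884; Cmin,ss = (1786/139)·f/(1−f) ≈ 1.246 mg/L.
Regimen B: f = (1/2)^(103/34) ≈ 0.1225; Cmin,ss = (710/139)·f/(1−f) ≈ 0.713 mg/L.
Difference ≈ 1.246 − 0.713 ≈ 0.533 mg/L.

0.5 mg/L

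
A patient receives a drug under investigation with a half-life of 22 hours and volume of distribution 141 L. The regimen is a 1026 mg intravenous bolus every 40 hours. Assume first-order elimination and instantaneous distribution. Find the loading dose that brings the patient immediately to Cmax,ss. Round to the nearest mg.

f = (1/2)^(40/22) ≈ 0.283578; accumulation ratio R = 1/(1−f) ≈ 1.39583.
Loading dose to hit Cmax,ss on first dose: D_load = D_maint·R ≈ 1026 × 1.39583 ≈ 1432.12 mg.

1432 mg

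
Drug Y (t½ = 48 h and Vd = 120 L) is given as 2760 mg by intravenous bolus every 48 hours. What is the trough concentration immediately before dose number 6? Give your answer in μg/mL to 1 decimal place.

f = (1/2)^(τ/t½) = (1/2)^(48/48) ≈ 0.5000.
C₀ = D/Vd = 2760/120 ≈ 23.000 μg/mL.
Before the 6th dose, 5 doses have been given. Superposition: Cmin = C₀·(f + f² + … + f^5).
≈ 23.000 × (0.5000 + 0.2500 + 0.1250 + 0.0625 + 0.0313) ≈ 23.000 × 0.9688 ≈ 22.282 μg/mL.

22.3 μg/mL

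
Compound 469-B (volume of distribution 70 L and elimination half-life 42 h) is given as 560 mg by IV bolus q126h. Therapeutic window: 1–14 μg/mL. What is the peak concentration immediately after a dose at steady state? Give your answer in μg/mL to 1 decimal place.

9.1 μg/mL

The dosing interval is 3 half-lives, so f = 2^(−3) = 0.125.
At steady state, R = 1/(1 − 0.125) = 8/7.
Single-dose peak C₀ = D/Vd = 560/70 = 8 μg/mL.
Steady-state peak Cmax,ss = C₀·R = 8 × 8/7 ≈ 9.143 μg/mL.
Peak 9.1 μg/mL vs MTC 14 μg/mL: below toxic threshold.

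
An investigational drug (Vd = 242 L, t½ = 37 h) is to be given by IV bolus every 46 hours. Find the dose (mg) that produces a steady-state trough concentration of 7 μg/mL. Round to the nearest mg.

τ/t½ = 46/37 ≈ 1.2432, so f = (1/2)^(46/37) ≈ 0.422422.
Cmin,ss = (D/Vd)·f/(1−f), so D = Cmin,ss·Vd·(1−f)/f.
D = 7 × 242 × (1−f)/f ≈ 7 × 242 × 1.36730 ≈ 2316.21 mg.

2316 mg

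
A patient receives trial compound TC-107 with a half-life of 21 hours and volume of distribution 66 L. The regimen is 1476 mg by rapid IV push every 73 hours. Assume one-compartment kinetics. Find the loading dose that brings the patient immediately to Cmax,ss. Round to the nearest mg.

f = (1/2)^(73/21) ≈ 0.089859; accumulation ratio R = 1/(1−f) ≈ 1.09873.
Loading dose to hit Cmax,ss on first dose: D_load = D_maint·R ≈ 1476 × 1.09873 ≈ 1621.73 mg.

1622 mg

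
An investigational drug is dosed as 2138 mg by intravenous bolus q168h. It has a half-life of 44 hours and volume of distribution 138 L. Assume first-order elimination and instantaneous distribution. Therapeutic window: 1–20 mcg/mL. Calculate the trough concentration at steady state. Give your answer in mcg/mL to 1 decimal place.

Over one 168-h interval, 168/44 ≈ 3.8182 half-lives elapse, leaving f ≈ 0.0709 of each dose.
At steady state, accumulation factor R = 1/(1 − e^(−kτ)) ≈ 1.0763.
Each bolus raises the concentration by D/Vd = 2138/138 ≈ 15.493 mcg/mL.
Steady-state peak Cmax,ss = C₀·R ≈ 15.493 × 1.0763 ≈ 16.675 mcg/mL.
One interval later, Cmin,ss = Cmax,ss·e^(−kτ) ≈ 16.675 × 0.0709 ≈ 1.182 mcg/mL.
Trough 1.2 mcg/mL vs MEC 1 mcg/mL: adequate.

1.2 mcg/mL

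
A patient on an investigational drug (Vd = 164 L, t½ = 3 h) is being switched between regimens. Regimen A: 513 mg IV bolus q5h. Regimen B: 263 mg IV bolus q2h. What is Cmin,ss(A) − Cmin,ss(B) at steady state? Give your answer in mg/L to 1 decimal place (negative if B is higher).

-1.3 mg/L

Regimen A: f = (1/2)^(5/3) ≈ 0.3150; Cmin,ss = (513/164)·f/(1−f) ≈ 1.438 mg/L.
Regimen B: f = (1/2)^(2/3) ≈ 0.6300; Cmin,ss = (263/164)·f/(1−f) ≈ 2.731 mg/L.
Difference ≈ 1.438 − 2.731 ≈ -1.293 mg/L.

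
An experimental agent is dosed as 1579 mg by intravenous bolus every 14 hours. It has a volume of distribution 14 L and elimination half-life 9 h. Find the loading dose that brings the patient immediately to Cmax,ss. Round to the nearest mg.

2393 mg

f = (1/2)^(14/9) ≈ 0.340198; accumulation ratio R = 1/(1−f) ≈ 1.51561.
Loading dose to hit Cmax,ss on first dose: D_load = D_maint·R ≈ 1579 × 1.51561 ≈ 2393.15 mg.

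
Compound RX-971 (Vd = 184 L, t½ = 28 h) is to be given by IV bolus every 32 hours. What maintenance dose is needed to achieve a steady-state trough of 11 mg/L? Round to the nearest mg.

τ/t½ = 32/28 ≈ 1.1429, so f = (1/2)^(32/28) ≈ 0.452862.
Cmin,ss = (D/Vd)·f/(1−f), so D = Cmin,ss·Vd·(1−f)/f.
D = 11 × 184 × (1−f)/f ≈ 11 × 184 × 1.20818 ≈ 2445.36 mg.

2445 mg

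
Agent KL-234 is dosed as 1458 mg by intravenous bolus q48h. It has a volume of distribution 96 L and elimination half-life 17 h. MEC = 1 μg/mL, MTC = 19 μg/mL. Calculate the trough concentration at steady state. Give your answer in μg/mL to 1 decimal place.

k = ln2/t½ = ln2/17 ≈ 0.040773 h⁻¹; fraction remaining f = e^(−kτ) = e^(−0.040773×48) ≈ 0.1413.
Accumulation ratio R = 1/(1 − f) ≈ 1/0.8587 ≈ 1.1646.
Single-dose peak C₀ = D/Vd = 1458/96 ≈ 15.188 μg/mL.
Cmax,ss = C₀/(1 − f) ≈ 15.188/0.8587 ≈ 17.687 μg/mL.
One interval later, Cmin,ss = Cmax,ss·e^(−kτ) ≈ 17.687 × 0.1413 ≈ 2.499 μg/mL.
Trough 2.5 μg/mL vs MEC 1 μg/mL: adequate.

2.5 μg/mL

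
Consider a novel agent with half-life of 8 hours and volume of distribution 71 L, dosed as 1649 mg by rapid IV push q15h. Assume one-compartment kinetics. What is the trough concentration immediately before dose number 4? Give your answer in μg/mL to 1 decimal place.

f = (1/2)^(τ/t½) = (1/2)^(15/8) ≈ 0.2726.
C₀ = D/Vd = 1649/71 ≈ 23.225 μg/mL.
Before the 4th dose, 3 doses have been given. Superposition: Cmin = C₀·(f + f² + … + f^3).
≈ 23.225 × (0.2726 + 0.0743 + 0.0203) ≈ 23.225 × 0.3672 ≈ 8.528 μg/mL.

8.5 μg/mL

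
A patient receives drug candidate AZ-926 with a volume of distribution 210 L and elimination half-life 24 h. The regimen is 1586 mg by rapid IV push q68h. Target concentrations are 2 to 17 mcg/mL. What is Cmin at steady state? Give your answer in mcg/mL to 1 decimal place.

1.2 mcg/mL

Over one 68-h interval, 68/24 ≈ 2.8333 half-lives elapse, leaving f ≈ 0.1403 of each dose.
Single-dose peak C₀ = D/Vd = 1586/210 ≈ 7.552 mcg/mL.
Steady-state trough Cmin,ss = C₀·f/(1−f) ≈ 7.552 × 0.1403/0.8597 ≈ 1.232 mcg/mL.
Trough 1.2 mcg/mL vs MEC 2 mcg/mL: subtherapeutic.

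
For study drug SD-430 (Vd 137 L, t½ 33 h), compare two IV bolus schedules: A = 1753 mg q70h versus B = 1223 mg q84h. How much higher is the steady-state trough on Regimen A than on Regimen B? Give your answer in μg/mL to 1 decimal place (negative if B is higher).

Regimen A: f = (1/2)^(70/33) ≈ 0.2299; Cmin,ss = (1753/137)·f/(1−f) ≈ 3.820 μg/mL.
Regimen B: f = (1/2)^(84/33) ≈ 0.1713; Cmin,ss = (1223/137)·f/(1−f) ≈ 1.845 μg/mL.
Difference ≈ 3.820 − 1.845 ≈ 1.975 μg/mL.

2.0 μg/mL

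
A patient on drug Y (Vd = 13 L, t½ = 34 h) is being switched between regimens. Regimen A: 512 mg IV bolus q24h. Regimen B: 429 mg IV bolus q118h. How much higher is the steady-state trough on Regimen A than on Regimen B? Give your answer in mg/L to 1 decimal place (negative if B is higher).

Regimen A: f = (1/2)^(24/34) ≈ 0.6131; Cmin,ss = (512/13)·f/(1−f) ≈ 62.411 mg/L.
Regimen B: f = (1/2)^(118/34) ≈ 0.0902; Cmin,ss = (429/13)·f/(1−f) ≈ 3.272 mg/L.
Difference ≈ 62.411 − 3.272 ≈ 59.139 mg/L.

59.1 mg/L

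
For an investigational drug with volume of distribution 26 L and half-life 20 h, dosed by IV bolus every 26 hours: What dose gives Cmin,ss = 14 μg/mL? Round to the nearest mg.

532 mg

τ/t½ = 26/20 ≈ 1.3, so f = (1/2)^(26/20) ≈ 0.406126.
Cmin,ss = (D/Vd)·f/(1−f), so D = Cmin,ss·Vd·(1−f)/f.
D = 14 × 26 × (1−f)/f ≈ 14 × 26 × 1.46229 ≈ 532.27 mg.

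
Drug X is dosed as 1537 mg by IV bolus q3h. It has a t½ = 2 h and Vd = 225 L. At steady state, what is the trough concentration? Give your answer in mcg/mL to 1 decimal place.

τ/t½ = 3/2 ≈ 1.5, so fraction remaining f = (1/2)^(3/2) ≈ 0.3536.
Each bolus raises the concentration by D/Vd = 1537/225 ≈ 6.831 mcg/mL.
Steady-state trough Cmin,ss = C₀·f/(1−f) ≈ 6.831 × 0.3536/0.6464 ≈ 3.737 mcg/mL.

3.7 mcg/mL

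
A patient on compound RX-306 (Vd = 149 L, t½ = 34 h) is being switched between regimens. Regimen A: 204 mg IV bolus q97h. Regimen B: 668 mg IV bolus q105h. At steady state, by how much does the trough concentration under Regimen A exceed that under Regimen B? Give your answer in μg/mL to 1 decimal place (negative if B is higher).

-0.4 μg/mL

Regimen A: f = (1/2)^(97/34) ≈ 0.1384; Cmin,ss = (204/149)·f/(1−f) ≈ 0.220 μg/mL.
Regimen B: f = (1/2)^(105/34) ≈ 0.1176; Cmin,ss = (668/149)·f/(1−f) ≈ 0.597 μg/mL.
Difference ≈ 0.220 − 0.597 ≈ -0.377 μg/mL.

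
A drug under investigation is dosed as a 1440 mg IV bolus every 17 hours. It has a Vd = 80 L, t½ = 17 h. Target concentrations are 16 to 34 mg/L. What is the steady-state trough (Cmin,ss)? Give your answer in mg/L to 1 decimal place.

18.0 mg/L

τ = 17 h = 1 half-life, so f = (1/2)^1 = 0.5.
Accumulation ratio R = 1/(1 − f) = 1/0.5 = 2/1.
Single-dose peak C₀ = D/Vd = 1440/80 = 18 mg/L.
Steady-state peak Cmax,ss = C₀·R = 18 × 2/1 ≈ 36.000 mg/L.
Steady-state trough Cmin,ss = Cmax,ss·f ≈ 36.000 × 0.5 ≈ 18.000 mg/L.
Trough 18.0 mg/L vs MEC 16 mg/L: adequate.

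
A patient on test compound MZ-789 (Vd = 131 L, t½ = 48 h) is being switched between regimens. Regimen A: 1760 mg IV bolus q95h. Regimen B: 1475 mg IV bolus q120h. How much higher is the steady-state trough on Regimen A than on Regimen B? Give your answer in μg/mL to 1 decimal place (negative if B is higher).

Regimen A: f = (1/2)^(95/48) ≈ 0.2536; Cmin,ss = (1760/131)·f/(1−f) ≈ 4.565 μg/mL.
Regimen B: f = (1/2)^(120/48) ≈ 0.1768; Cmin,ss = (1475/131)·f/(1−f) ≈ 2.418 μg/mL.
Difference ≈ 4.565 − 2.418 ≈ 2.147 μg/mL.

2.1 μg/mL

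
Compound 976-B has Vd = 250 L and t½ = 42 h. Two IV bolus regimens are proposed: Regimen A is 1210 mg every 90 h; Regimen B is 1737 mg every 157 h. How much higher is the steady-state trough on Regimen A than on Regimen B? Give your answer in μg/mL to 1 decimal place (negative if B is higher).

Regimen A: f = (1/2)^(90/42) ≈ 0.2264; Cmin,ss = (1210/250)·f/(1−f) ≈ 1.416 μg/mL.
Regimen B: f = (1/2)^(157/42) ≈ 0.0749; Cmin,ss = (1737/250)·f/(1−f) ≈ 0.563 μg/mL.
Difference ≈ 1.416 − 0.563 ≈ 0.853 μg/mL.

0.9 μg/mL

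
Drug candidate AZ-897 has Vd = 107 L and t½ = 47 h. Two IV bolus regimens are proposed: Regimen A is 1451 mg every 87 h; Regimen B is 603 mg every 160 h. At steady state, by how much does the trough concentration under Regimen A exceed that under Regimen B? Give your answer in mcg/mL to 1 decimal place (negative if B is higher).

Regimen A: f = (1/2)^(87/47) ≈ 0.2772; Cmin,ss = (1451/107)·f/(1−f) ≈ 5.201 mcg/mL.
Regimen B: f = (1/2)^(160/47) ≈ 0.0945; Cmin,ss = (603/107)·f/(1−f) ≈ 0.588 mcg/mL.
Difference ≈ 5.201 − 0.588 ≈ 4.613 mcg/mL.

4.6 mcg/mL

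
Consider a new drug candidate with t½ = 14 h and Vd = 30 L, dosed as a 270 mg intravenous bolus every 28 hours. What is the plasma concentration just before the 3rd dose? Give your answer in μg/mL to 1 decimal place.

f = (1/2)^(τ/t½) = (1/2)^(28/14) ≈ 0.2500.
C₀ = D/Vd = 270/30 ≈ 9.000 μg/mL.
Before the 3rd dose, 2 doses have been given. Superposition: Cmin = C₀·(f + f²).
≈ 9.000 × (0.2500 + 0.0625) ≈ 9.000 × 0.3125 ≈ 2.812 μg/mL.

2.8 μg/mL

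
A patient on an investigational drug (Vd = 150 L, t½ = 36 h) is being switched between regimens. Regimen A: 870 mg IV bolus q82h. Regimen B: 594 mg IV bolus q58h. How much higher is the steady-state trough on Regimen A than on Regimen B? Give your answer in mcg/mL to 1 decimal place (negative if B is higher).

Regimen A: f = (1/2)^(82/36) ≈ 0.2062; Cmin,ss = (870/150)·f/(1−f) ≈ 1.507 mcg/mL.
Regimen B: f = (1/2)^(58/36) ≈ 0.3273; Cmin,ss = (594/150)·f/(1−f) ≈ 1.927 mcg/mL.
Difference ≈ 1.507 − 1.927 ≈ -0.420 mcg/mL.

-0.4 mcg/mL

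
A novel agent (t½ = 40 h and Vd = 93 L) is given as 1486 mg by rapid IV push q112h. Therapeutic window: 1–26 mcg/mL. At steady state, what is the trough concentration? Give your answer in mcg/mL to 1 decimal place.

k = ln2/t½ = ln2/40 ≈ 0.017329 h⁻¹; fraction remaining f = e^(−kτ) = e^(−0.017329×112) ≈ 0.1436.
At steady state, accumulation factor R = 1/(1 − e^(−kτ)) ≈ 1.1677.
Single-dose peak C₀ = D/Vd = 1486/93 ≈ 15.978 mcg/mL.
Steady-state peak Cmax,ss = C₀·R ≈ 15.978 × 1.1677 ≈ 18.658 mcg/mL.
Steady-state trough Cmin,ss = Cmax,ss·f ≈ 18.658 × 0.1436 ≈ 2.679 mcg/mL.
Trough 2.7 mcg/mL vs MEC 1 mcg/mL: adequate.

2.7 mcg/mL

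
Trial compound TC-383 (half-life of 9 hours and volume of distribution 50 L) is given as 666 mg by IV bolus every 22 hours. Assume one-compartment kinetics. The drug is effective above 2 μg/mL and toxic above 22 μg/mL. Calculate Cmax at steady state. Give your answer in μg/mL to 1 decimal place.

16.3 μg/mL

τ/t½ = 22/9 ≈ 2.4444, so fraction remaining f = (1/2)^(22/9) ≈ 0.1837.
At steady state, accumulation factor R = 1/(1 − e^(−kτ)) ≈ 1.2250.
Single-dose peak C₀ = D/Vd = 666/50 ≈ 13.320 μg/mL.
Cmax,ss = C₀/(1 − f) ≈ 13.320/0.8163 ≈ 16.318 μg/mL.
Peak 16.3 μg/mL vs MTC 22 μg/mL: below toxic threshold.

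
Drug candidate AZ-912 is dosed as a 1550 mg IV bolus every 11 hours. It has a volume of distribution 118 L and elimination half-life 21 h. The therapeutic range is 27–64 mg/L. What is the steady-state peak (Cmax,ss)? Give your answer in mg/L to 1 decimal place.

43.1 mg/L

τ/t½ = 11/21 ≈ 0.52381, so fraction remaining f = (1/2)^(11/21) ≈ 0.6955.
At steady state, accumulation factor R = 1/(1 − e^(−kτ)) ≈ 3.2841.
Single-dose peak C₀ = D/Vd = 1550/118 ≈ 13.136 mg/L.
Steady-state peak Cmax,ss = C₀·R ≈ 13.136 × 3.2841 ≈ 43.140 mg/L.
Peak 43.1 mg/L vs MTC 64 mg/L: below toxic threshold.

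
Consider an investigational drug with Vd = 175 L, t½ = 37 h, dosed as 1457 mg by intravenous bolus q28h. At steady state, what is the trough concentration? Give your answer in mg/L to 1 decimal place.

k = ln2/t½ = ln2/37 ≈ 0.018734 h⁻¹; fraction remaining f = e^(−kτ) = e^(−0.018734×28) ≈ 0.5918.
Each bolus raises the concentration by D/Vd = 1457/175 ≈ 8.326 mg/L.
Steady-state trough Cmin,ss = C₀·f/(1−f) ≈ 8.326 × 0.5918/0.4082 ≈ 12.071 mg/L.

12.1 mg/L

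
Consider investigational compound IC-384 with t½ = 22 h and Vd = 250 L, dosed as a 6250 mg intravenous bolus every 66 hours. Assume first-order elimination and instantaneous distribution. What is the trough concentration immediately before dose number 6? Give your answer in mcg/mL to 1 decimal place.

3.6 mcg/mL

f = (1/2)^(τ/t½) = (1/2)^(66/22) ≈ 0.1250.
C₀ = D/Vd = 6250/250 ≈ 25.000 mcg/mL.
Before the 6th dose, 5 doses have been given. Superposition: Cmin = C₀·(f + f² + … + f^5).
≈ 25.000 × (0.1250 + 0.0156 + 0.0020 + 0.0002 + 0.0000) ≈ 25.000 × 0.1428 ≈ 3.570 mcg/mL.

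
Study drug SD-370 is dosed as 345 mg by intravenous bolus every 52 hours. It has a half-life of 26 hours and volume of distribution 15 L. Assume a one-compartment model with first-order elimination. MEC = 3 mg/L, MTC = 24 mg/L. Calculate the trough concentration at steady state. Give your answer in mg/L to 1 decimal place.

7.7 mg/L

τ = 52 h = 2 half-lives, so f = (1/2)^2 = 0.25.
At steady state, R = 1/(1 − 0.25) = 4/3.
Single-dose peak C₀ = D/Vd = 345/15 = 23 mg/L.
Steady-state peak Cmax,ss = C₀·R = 23 × 4/3 ≈ 30.667 mg/L.
Steady-state trough Cmin,ss = Cmax,ss·f ≈ 30.667 × 0.25 ≈ 7.667 mg/L.
Trough 7.7 mg/L vs MEC 3 mg/L: adequate.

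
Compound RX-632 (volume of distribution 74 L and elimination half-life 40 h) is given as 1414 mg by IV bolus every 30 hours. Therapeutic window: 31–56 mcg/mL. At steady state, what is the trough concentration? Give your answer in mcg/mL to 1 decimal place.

28.0 mcg/mL

Over one 30-h interval, 30/40 ≈ 0.75 half-lives elapse, leaving f ≈ 0.5946 of each dose.
Each bolus raises the concentration by D/Vd = 1414/74 ≈ 19.108 mcg/mL.
Steady-state trough Cmin,ss = C₀·f/(1−f) ≈ 19.108 × 0.5946/0.4054 ≈ 28.026 mcg/mL.
Trough 28.0 mcg/mL vs MEC 31 mcg/mL: subtherapeutic.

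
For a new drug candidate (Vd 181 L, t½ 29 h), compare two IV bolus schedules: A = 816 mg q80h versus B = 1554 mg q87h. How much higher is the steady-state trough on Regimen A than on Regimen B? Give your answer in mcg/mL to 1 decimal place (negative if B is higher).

-0.4 mcg/mL

Regimen A: f = (1/2)^(80/29) ≈ 0.1478; Cmin,ss = (816/181)·f/(1−f) ≈ 0.782 mcg/mL.
Regimen B: f = (1/2)^(87/29) ≈ 0.1250; Cmin,ss = (1554/181)·f/(1−f) ≈ 1.227 mcg/mL.
Difference ≈ 0.782 − 1.227 ≈ -0.445 mcg/mL.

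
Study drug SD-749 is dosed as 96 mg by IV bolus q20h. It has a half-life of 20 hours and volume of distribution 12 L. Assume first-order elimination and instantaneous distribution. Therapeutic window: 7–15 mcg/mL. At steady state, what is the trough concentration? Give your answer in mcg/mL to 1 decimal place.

8.0 mcg/mL

The dosing interval is 1 half-life, so f = 2^(−1) = 0.5.
Accumulation ratio R = 1/(1 − f) = 1/0.5 = 2/1.
Single-dose peak C₀ = D/Vd = 96/12 = 8 mcg/mL.
Steady-state peak Cmax,ss = C₀·R = 8 × 2/1 ≈ 16.000 mcg/mL.
Steady-state trough Cmin,ss = Cmax,ss·f ≈ 16.000 × 0.5 ≈ 8.000 mcg/mL.
Trough 8.0 mcg/mL vs MEC 7 mcg/mL: adequate.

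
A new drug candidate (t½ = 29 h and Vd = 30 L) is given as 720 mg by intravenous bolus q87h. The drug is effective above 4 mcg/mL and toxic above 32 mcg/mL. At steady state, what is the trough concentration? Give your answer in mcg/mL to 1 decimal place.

3.4 mcg/mL

The dosing interval is 3 half-lives, so f = 2^(−3) = 0.125.
Accumulation ratio R = 1/(1 − f) = 1/0.875 = 8/7.
Single-dose peak C₀ = D/Vd = 720/30 = 24 mcg/mL.
Steady-state peak Cmax,ss = C₀·R = 24 × 8/7 ≈ 27.429 mcg/mL.
Steady-state trough Cmin,ss = Cmax,ss·f ≈ 27.429 × 0.125 ≈ 3.429 mcg/mL.
Trough 3.4 mcg/mL vs MEC 4 mcg/mL: subtherapeutic.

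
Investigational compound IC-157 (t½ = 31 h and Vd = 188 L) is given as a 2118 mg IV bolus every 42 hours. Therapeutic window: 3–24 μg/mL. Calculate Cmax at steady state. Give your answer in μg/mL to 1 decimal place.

18.5 μg/mL

Over one 42-h interval, 42/31 ≈ 1.3548 half-lives elapse, leaving f ≈ 0.3910 of each dose.
At steady state, accumulation factor R = 1/(1 − e^(−kτ)) ≈ 1.6420.
Single-dose peak C₀ = D/Vd = 2118/188 ≈ 11.266 μg/mL.
Cmax,ss = C₀/(1 − f) ≈ 11.266/0.6090 ≈ 18.499 μg/mL.
Peak 18.5 μg/mL vs MTC 24 μg/mL: below toxic threshold.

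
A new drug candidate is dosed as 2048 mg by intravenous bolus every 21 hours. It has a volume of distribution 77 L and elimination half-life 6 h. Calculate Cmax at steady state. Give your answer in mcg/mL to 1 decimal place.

29.2 mcg/mL

τ/t½ = 21/6 ≈ 3.5, so fraction remaining f = (1/2)^(21/6) ≈ 0.0884.
At steady state, accumulation factor R = 1/(1 − e^(−kτ)) ≈ 1.0970.
Each bolus raises the concentration by D/Vd = 2048/77 ≈ 26.597 mcg/mL.
Steady-state peak Cmax,ss = C₀·R ≈ 26.597 × 1.0970 ≈ 29.177 mcg/mL.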